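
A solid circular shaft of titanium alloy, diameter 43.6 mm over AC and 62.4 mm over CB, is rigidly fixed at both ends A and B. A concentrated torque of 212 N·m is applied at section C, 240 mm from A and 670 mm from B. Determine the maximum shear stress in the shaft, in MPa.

5.20 MPa

Compatibility: T_A·a/J_AC = T_B·b/J_CB with T_A + T_B = T₀.
J_AC = 3.55×10^-7 m⁴, J_CB = 1.49×10^-6 m⁴, so T_A = T₀·(J_AC/a)/((J_AC/a)+(J_CB/b)) = 84.70 N·m, T_B = 127.3 N·m.
τ in each portion: τ_AC = 5.20×10^6 Pa, τ_CB = 2.67×10^6 Pa; maximum is in AC.
τ_max = T_AC·r/J = 84.70·0.0218/3.55×10^-7 = 5.205×10^6 Pa.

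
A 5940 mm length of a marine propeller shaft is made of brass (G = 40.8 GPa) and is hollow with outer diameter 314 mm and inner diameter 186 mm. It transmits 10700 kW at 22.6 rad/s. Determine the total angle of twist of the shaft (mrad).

ω = 22.6 rad/s, so T = P/ω = 10700×10³ / 22.60 = 473500 N·m.
J = π(d_o⁴ − d_i⁴)/32 = π(0.314⁴ − 0.186⁴)/32 = 8.369×10^-4 m⁴.
θ = T·L/(G·J) = 473500 × 5.94 / (40.8×10⁹ × 8.369×10^-4) = 0.08237 rad.

82.4 mrad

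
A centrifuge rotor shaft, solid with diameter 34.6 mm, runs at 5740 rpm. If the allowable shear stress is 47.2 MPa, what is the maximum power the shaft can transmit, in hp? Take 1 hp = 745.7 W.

309 hp

J = πd⁴/32 = π(0.0346)⁴/32 = 1.407×10^-7 m⁴.
T_max = τ_allow·J/r = 4.72×10^7 × 1.407×10^-7 / 0.0173 = 383.9 N·m.
ω = 2π·5740/60 = 601.1 rad/s, so P_max = T_max·ω = 2.307×10^5 W.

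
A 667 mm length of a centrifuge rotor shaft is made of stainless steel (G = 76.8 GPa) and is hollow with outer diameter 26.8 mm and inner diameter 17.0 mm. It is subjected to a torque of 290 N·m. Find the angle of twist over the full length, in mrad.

59.3 mrad

J = π(d_o⁴ − d_i⁴)/32 = π(0.0268⁴ − 0.0170⁴)/32 = 4.245×10^-8 m⁴.
θ = T·L/(G·J) = 290.0 × 0.667 / (76.8×10⁹ × 4.245×10^-8) = 0.05934 rad.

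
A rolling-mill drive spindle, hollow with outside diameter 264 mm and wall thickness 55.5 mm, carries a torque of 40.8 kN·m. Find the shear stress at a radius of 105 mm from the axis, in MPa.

10.1 MPa

J = π(d_o⁴ − d_i⁴)/32 = π(0.264⁴ − 0.153⁴)/32 = 4.231×10^-4 m⁴.
Shear stress varies linearly with radius: τ = T·r/J = 40800 × 0.105 / 4.231×10^-4 = 1.013×10^7 Pa.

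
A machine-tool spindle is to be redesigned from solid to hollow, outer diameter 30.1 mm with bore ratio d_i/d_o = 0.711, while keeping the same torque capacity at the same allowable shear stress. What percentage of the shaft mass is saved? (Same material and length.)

Equal τ_max and T ⇒ the solid shaft needs d_s³ = d_o³(1−k⁴), so d_s = 30.1·(1−0.711⁴)^(1/3) = 27.28 mm.
Area ratio A_h/A_s = d_o²(1−k²)/d_s² = (1−k²)/(1−k⁴)^(2/3) = 0.6020.
Mass saving = 1 − 0.6020 = 39.8 %.

39.8 %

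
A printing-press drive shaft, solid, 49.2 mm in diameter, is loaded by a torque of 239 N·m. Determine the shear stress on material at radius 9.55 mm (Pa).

J = πd⁴/32 = π(0.0492)⁴/32 = 5.753×10^-7 m⁴.
Shear stress varies linearly with radius: τ = T·r/J = 239.0 × 0.00955 / 5.753×10^-7 = 3.968×10^6 Pa.

3.97e6 Pa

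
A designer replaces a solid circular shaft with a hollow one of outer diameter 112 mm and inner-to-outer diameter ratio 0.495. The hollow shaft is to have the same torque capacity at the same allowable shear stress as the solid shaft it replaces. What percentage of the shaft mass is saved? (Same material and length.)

21.3 %

Equal τ_max and T ⇒ the solid shaft needs d_s³ = d_o³(1−k⁴), so d_s = 112·(1−0.495⁴)^(1/3) = 109.7 mm.
Area ratio A_h/A_s = d_o²(1−k²)/d_s² = (1−k²)/(1−k⁴)^(2/3) = 0.7868.
Mass saving = 1 − 0.7868 = 21.3 %.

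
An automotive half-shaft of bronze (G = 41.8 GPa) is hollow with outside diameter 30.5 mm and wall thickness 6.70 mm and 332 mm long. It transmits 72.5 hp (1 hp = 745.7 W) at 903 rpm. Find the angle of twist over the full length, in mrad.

59.3 mrad

ω = 2π·903/60 = 94.56 rad/s, so T = P/ω = 72.5×745.7 / 94.56 = 571.7 N·m.
J = π(d_o⁴ − d_i⁴)/32 = π(0.0305⁴ − 0.0171⁴)/32 = 7.656×10^-8 m⁴.
θ = T·L/(G·J) = 571.7 × 0.332 / (41.8×10⁹ × 7.656×10^-8) = 0.05931 rad.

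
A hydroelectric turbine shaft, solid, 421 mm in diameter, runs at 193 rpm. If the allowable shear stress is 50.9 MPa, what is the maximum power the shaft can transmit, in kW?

J = πd⁴/32 = π(0.421)⁴/32 = 3.084×10^-3 m⁴.
T_max = τ_allow·J/r = 5.09×10^7 × 3.084×10^-3 / 0.210 = 745800 N·m.
ω = 2π·193/60 = 20.21 rad/s, so P_max = T_max·ω = 1.507×10^7 W.

15100 kW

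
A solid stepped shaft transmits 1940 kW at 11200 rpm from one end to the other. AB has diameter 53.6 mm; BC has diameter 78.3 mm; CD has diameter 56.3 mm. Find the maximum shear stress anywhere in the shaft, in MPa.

ω = 2π·11200/60 = 1173 rad/s, so T = P/ω = 1940×10³ / 1173 = 1654 N·m.
Under the same torque, τ_max = 16T/(πd³) is largest where d is smallest — segment AB (d = 53.6 mm).
τ_max = 16·1654/(π·(0.0536)³) = 5.471×10^7 Pa.

54.7 MPa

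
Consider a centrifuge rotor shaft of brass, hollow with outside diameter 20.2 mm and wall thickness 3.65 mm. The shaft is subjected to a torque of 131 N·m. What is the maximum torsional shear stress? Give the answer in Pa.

9.71e7 Pa

J = π(d_o⁴ − d_i⁴)/32 = π(0.0202⁴ − 0.0129⁴)/32 = 1.363×10^-8 m⁴.
τ_max = T·r/J = 131.0 × 0.0101 / 1.363×10^-8 = 9.709×10^7 Pa.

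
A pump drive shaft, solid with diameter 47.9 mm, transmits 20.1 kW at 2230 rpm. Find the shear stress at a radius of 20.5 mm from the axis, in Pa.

ω = 2π·2230/60 = 233.5 rad/s, so T = P/ω = 20.1×10³ / 233.5 = 86.07 N·m.
J = πd⁴/32 = π(0.0479)⁴/32 = 5.168×10^-7 m⁴.
Shear stress varies linearly with radius: τ = T·r/J = 86.07 × 0.0205 / 5.168×10^-7 = 3.414×10^6 Pa.

3.41e6 Pa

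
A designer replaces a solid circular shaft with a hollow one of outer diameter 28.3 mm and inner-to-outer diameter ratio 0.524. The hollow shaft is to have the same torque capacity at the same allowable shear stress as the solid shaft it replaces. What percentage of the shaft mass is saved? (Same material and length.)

Equal τ_max and T ⇒ the solid shaft needs d_s³ = d_o³(1−k⁴), so d_s = 28.3·(1−0.524⁴)^(1/3) = 27.57 mm.
Area ratio A_h/A_s = d_o²(1−k²)/d_s² = (1−k²)/(1−k⁴)^(2/3) = 0.7643.
Mass saving = 1 − 0.7643 = 23.6 %.

23.6 %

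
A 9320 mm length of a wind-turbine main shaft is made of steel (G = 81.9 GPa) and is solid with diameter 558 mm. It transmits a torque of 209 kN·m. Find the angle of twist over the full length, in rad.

J = πd⁴/32 = π(0.558)⁴/32 = 9.518×10^-3 m⁴.
θ = T·L/(G·J) = 209000 × 9.32 / (81.9×10⁹ × 9.518×10^-3) = 2.499×10^-3 rad.

0.00250 rad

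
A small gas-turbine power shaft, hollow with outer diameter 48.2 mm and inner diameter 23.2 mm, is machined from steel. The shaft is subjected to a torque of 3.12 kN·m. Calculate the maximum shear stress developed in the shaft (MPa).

150 MPa

J = π(d_o⁴ − d_i⁴)/32 = π(0.0482⁴ − 0.0232⁴)/32 = 5.015×10^-7 m⁴.
τ_max = T·r/J = 3120 × 0.0241 / 5.015×10^-7 = 1.499×10^8 Pa.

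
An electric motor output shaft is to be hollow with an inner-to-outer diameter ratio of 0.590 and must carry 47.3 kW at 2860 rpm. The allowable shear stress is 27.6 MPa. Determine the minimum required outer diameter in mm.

ω = 2π·2860/60 = 299.5 rad/s, so T = P/ω = 47.3×10³ / 299.5 = 157.9 N·m.
For a hollow shaft with d_i/d_o = 0.590: τ_max = 16T/(π d_o³ (1−k⁴)), so d_o = [16T/(π τ_allow (1−k⁴))]^(1/3) = [16·157.9/(π·2.76×10^7·0.8788)]^(1/3) = 0.03213 m.

32.1 mm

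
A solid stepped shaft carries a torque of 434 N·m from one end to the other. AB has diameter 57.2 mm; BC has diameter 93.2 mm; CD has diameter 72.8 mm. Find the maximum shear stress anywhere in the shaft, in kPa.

11800 kPa

Under the same torque, τ_max = 16T/(πd³) is largest where d is smallest — segment AB (d = 57.2 mm).
τ_max = 16·434.0/(π·(0.0572)³) = 1.181×10^7 Pa.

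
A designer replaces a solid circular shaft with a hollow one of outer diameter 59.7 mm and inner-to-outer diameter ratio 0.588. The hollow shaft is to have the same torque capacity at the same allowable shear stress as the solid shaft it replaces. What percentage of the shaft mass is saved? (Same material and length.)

28.8 %

Equal τ_max and T ⇒ the solid shaft needs d_s³ = d_o³(1−k⁴), so d_s = 59.7·(1−0.588⁴)^(1/3) = 57.22 mm.
Area ratio A_h/A_s = d_o²(1−k²)/d_s² = (1−k²)/(1−k⁴)^(2/3) = 0.7122.
Mass saving = 1 − 0.7122 = 28.8 %.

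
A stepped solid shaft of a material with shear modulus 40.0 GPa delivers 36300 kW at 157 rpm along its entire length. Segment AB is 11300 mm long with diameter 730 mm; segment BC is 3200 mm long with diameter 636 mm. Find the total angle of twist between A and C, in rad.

0.0334 rad

ω = 2π·157/60 = 16.44 rad/s, so T = P/ω = 36300×10³ / 16.44 = 2.208e6 N·m.
J_AB = π(0.730)⁴/32 = 0.0279 m⁴; J_BC = π(0.636)⁴/32 = 0.0161 m⁴.
θ = (T/G)·Σ L_i/J_i = (2.208e6/40.0×10⁹)·(11.3/0.0279 + 3.20/0.0161) = 0.03337 rad.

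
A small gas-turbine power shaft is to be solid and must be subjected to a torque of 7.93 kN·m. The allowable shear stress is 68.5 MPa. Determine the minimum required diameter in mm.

83.9 mm

For a solid shaft τ_max = 16T/(πd³), so d = (16T/(π τ_allow))^(1/3) = (16·7930/(π·6.85×10^7))^(1/3) = 0.08385 m.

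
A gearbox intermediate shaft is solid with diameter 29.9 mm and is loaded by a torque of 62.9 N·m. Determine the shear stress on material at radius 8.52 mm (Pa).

J = πd⁴/32 = π(0.0299)⁴/32 = 7.847×10^-8 m⁴.
Shear stress varies linearly with radius: τ = T·r/J = 62.90 × 0.00852 / 7.847×10^-8 = 6.830×10^6 Pa.

6.83e6 Pa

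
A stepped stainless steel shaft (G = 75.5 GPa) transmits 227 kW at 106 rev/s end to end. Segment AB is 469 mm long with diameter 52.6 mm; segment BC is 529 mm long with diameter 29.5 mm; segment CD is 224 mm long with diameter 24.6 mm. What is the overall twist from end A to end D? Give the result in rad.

ω = 2π·106 = 666.0 rad/s, so T = P/ω = 227×10³ / 666.0 = 340.8 N·m.
J_AB = π(0.0526)⁴/32 = 7.52×10^-7 m⁴; J_BC = π(0.0295)⁴/32 = 7.44×10^-8 m⁴; J_CD = π(0.0246)⁴/32 = 3.60×10^-8 m⁴.
θ = (T/G)·Σ L_i/J_i = (340.8/75.5×10⁹)·(0.469/7.52×10^-7 + 0.529/7.44×10^-8 + 0.224/3.60×10^-8) = 0.06306 rad.

0.0631 rad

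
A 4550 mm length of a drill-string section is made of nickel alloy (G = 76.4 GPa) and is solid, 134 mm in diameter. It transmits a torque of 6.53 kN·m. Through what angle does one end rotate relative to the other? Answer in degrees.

J = πd⁴/32 = π(0.134)⁴/32 = 3.165×10^-5 m⁴.
θ = T·L/(G·J) = 6530 × 4.55 / (76.4×10⁹ × 3.165×10^-5) = 0.01229 rad.

0.704°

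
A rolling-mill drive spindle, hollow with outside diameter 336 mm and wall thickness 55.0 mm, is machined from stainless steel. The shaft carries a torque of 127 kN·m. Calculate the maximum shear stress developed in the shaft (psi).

J = π(d_o⁴ − d_i⁴)/32 = π(0.336⁴ − 0.226⁴)/32 = 9.952×10^-4 m⁴.
τ_max = T·r/J = 127000 × 0.168 / 9.952×10^-4 = 2.144×10^7 Pa.

3110 psi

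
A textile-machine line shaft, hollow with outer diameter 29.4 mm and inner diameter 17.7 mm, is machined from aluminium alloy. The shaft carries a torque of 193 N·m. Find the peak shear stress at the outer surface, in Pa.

J = π(d_o⁴ − d_i⁴)/32 = π(0.0294⁴ − 0.0177⁴)/32 = 6.371×10^-8 m⁴.
τ_max = T·r/J = 193.0 × 0.0147 / 6.371×10^-8 = 4.453×10^7 Pa.

4.45e7 Pa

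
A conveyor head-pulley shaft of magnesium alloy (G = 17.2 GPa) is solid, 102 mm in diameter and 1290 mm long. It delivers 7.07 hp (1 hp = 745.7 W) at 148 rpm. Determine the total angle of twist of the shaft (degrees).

0.138°

ω = 2π·148/60 = 15.50 rad/s, so T = P/ω = 7.07×745.7 / 15.50 = 340.2 N·m.
J = πd⁴/32 = π(0.102)⁴/32 = 1.063×10^-5 m⁴.
θ = T·L/(G·J) = 340.2 × 1.29 / (17.2×10⁹ × 1.063×10^-5) = 2.401×10^-3 rad.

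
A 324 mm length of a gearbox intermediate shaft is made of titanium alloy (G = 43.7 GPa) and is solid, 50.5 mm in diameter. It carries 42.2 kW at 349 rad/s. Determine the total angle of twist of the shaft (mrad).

ω = 349 rad/s, so T = P/ω = 42.2×10³ / 349.0 = 120.9 N·m.
J = πd⁴/32 = π(0.0505)⁴/32 = 6.385×10^-7 m⁴.
θ = T·L/(G·J) = 120.9 × 0.324 / (43.7×10⁹ × 6.385×10^-7) = 1.404×10^-3 rad.

1.40 mrad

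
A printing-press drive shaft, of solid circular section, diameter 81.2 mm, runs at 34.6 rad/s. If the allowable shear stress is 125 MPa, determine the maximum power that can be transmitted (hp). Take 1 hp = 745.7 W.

J = πd⁴/32 = π(0.0812)⁴/32 = 4.268×10^-6 m⁴.
T_max = τ_allow·J/r = 1.25×10^8 × 4.268×10^-6 / 0.0406 = 13140 N·m.
ω = 34.6 rad/s, so P_max = T_max·ω = 4.547×10^5 W.

610 hp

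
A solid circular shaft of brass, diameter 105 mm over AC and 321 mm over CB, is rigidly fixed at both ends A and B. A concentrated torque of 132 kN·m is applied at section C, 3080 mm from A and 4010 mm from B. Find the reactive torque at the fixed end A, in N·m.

1940 N·m

Compatibility: T_A·a/J_AC = T_B·b/J_CB with T_A + T_B = T₀.
J_AC = 1.19×10^-5 m⁴, J_CB = 1.04×10^-3 m⁴, so T_A = T₀·(J_AC/a)/((J_AC/a)+(J_CB/b)) = 1939 N·m, T_B = 130100 N·m.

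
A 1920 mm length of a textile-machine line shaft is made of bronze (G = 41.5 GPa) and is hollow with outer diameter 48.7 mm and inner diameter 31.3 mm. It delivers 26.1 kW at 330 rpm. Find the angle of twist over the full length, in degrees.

4.37°

ω = 2π·330/60 = 34.56 rad/s, so T = P/ω = 26.1×10³ / 34.56 = 755.3 N·m.
J = π(d_o⁴ − d_i⁴)/32 = π(0.0487⁴ − 0.0313⁴)/32 = 4.580×10^-7 m⁴.
θ = T·L/(G·J) = 755.3 × 1.92 / (41.5×10⁹ × 4.580×10^-7) = 0.07629 rad.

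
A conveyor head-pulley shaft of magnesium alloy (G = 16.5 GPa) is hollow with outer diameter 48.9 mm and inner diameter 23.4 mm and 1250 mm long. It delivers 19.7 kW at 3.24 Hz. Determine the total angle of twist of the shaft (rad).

ω = 2π·3.24 = 20.36 rad/s, so T = P/ω = 19.7×10³ / 20.36 = 967.7 N·m.
J = π(d_o⁴ − d_i⁴)/32 = π(0.0489⁴ − 0.0234⁴)/32 = 5.319×10^-7 m⁴.
θ = T·L/(G·J) = 967.7 × 1.25 / (16.5×10⁹ × 5.319×10^-7) = 0.1378 rad.

0.138 rad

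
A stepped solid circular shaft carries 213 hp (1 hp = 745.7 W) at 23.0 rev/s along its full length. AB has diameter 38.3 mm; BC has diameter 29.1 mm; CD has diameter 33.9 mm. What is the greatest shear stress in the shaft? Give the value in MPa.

227 MPa

ω = 2π·23.0 = 144.5 rad/s, so T = P/ω = 213×745.7 / 144.5 = 1099 N·m.
Under the same torque, τ_max = 16T/(πd³) is largest where d is smallest — segment BC (d = 29.1 mm).
τ_max = 16·1099/(π·(0.0291)³) = 2.272×10^8 Pa.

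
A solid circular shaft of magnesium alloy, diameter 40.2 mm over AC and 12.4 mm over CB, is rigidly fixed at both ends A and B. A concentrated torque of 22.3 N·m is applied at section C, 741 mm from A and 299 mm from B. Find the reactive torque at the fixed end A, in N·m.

21.8 N·m

Compatibility: T_A·a/J_AC = T_B·b/J_CB with T_A + T_B = T₀.
J_AC = 2.56×10^-7 m⁴, J_CB = 2.32×10^-9 m⁴, so T_A = T₀·(J_AC/a)/((J_AC/a)+(J_CB/b)) = 21.81 N·m, T_B = 0.4893 N·m.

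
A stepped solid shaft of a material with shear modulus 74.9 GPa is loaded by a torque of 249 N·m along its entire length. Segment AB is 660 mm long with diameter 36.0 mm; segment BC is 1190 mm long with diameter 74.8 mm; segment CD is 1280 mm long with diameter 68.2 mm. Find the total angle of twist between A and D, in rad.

J_AB = π(0.0360)⁴/32 = 1.65×10^-7 m⁴; J_BC = π(0.0748)⁴/32 = 3.07×10^-6 m⁴; J_CD = π(0.0682)⁴/32 = 2.12×10^-6 m⁴.
θ = (T/G)·Σ L_i/J_i = (249.0/74.9×10⁹)·(0.660/1.65×10^-7 + 1.19/3.07×10^-6 + 1.28/2.12×10^-6) = 0.01660 rad.

0.0166 rad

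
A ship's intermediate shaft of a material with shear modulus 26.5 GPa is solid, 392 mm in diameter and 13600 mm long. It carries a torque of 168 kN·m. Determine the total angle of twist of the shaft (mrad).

J = πd⁴/32 = π(0.392)⁴/32 = 2.318×10^-3 m⁴.
θ = T·L/(G·J) = 168000 × 13.6 / (26.5×10⁹ × 2.318×10^-3) = 0.03719 rad.

37.2 mrad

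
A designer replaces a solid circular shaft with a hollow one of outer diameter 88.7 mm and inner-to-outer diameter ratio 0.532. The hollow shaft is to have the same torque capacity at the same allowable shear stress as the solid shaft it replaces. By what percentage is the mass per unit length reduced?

24.2 %

Equal τ_max and T ⇒ the solid shaft needs d_s³ = d_o³(1−k⁴), so d_s = 88.7·(1−0.532⁴)^(1/3) = 86.27 mm.
Area ratio A_h/A_s = d_o²(1−k²)/d_s² = (1−k²)/(1−k⁴)^(2/3) = 0.7580.
Mass saving = 1 − 0.7580 = 24.2 %.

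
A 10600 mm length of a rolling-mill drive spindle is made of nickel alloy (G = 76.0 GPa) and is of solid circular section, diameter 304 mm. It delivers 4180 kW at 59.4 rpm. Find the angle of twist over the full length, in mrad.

112 mrad

ω = 2π·59.4/60 = 6.220 rad/s, so T = P/ω = 4180×10³ / 6.220 = 672000 N·m.
J = πd⁴/32 = π(0.304)⁴/32 = 8.385×10^-4 m⁴.
θ = T·L/(G·J) = 672000 × 10.6 / (76.0×10⁹ × 8.385×10^-4) = 0.1118 rad.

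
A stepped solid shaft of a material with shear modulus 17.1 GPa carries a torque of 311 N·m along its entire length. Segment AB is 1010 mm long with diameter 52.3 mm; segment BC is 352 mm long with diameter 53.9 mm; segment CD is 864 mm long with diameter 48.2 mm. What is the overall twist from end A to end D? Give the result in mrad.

J_AB = π(0.0523)⁴/32 = 7.35×10^-7 m⁴; J_BC = π(0.0539)⁴/32 = 8.29×10^-7 m⁴; J_CD = π(0.0482)⁴/32 = 5.30×10^-7 m⁴.
θ = (T/G)·Σ L_i/J_i = (311.0/17.1×10⁹)·(1.01/7.35×10^-7 + 0.352/8.29×10^-7 + 0.864/5.30×10^-7) = 0.06239 rad.

62.4 mrad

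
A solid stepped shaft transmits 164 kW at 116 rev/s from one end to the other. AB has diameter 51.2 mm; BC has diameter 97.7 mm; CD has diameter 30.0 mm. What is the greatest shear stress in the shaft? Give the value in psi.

6160 psi

ω = 2π·116 = 728.8 rad/s, so T = P/ω = 164×10³ / 728.8 = 225.0 N·m.
Under the same torque, τ_max = 16T/(πd³) is largest where d is smallest — segment CD (d = 30.0 mm).
τ_max = 16·225.0/(π·(0.0300)³) = 4.244×10^7 Pa.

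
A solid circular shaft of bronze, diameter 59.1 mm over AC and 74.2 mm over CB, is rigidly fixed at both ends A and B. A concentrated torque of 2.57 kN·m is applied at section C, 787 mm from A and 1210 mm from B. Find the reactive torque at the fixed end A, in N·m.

982 N·m

Compatibility: T_A·a/J_AC = T_B·b/J_CB with T_A + T_B = T₀.
J_AC = 1.20×10^-6 m⁴, J_CB = 2.98×10^-6 m⁴, so T_A = T₀·(J_AC/a)/((J_AC/a)+(J_CB/b)) = 982.4 N·m, T_B = 1588 N·m.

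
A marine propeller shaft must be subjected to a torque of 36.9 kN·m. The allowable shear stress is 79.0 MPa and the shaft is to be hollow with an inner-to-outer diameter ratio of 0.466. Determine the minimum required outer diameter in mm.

136 mm

For a hollow shaft with d_i/d_o = 0.466: τ_max = 16T/(π d_o³ (1−k⁴)), so d_o = [16T/(π τ_allow (1−k⁴))]^(1/3) = [16·36900/(π·7.90×10^7·0.9528)]^(1/3) = 0.1357 m.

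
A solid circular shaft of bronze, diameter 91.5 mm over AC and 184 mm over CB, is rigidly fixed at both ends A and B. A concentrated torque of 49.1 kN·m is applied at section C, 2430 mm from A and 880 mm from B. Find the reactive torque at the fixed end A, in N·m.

1060 N·m

Compatibility: T_A·a/J_AC = T_B·b/J_CB with T_A + T_B = T₀.
J_AC = 6.88×10^-6 m⁴, J_CB = 1.13×10^-4 m⁴, so T_A = T₀·(J_AC/a)/((J_AC/a)+(J_CB/b)) = 1064 N·m, T_B = 48040 N·m.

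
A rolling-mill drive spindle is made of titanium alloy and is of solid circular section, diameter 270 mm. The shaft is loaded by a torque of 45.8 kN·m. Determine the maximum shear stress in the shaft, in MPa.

J = πd⁴/32 = π(0.270)⁴/32 = 5.217×10^-4 m⁴.
τ_max = T·r/J = 45800 × 0.135 / 5.217×10^-4 = 1.185×10^7 Pa.

11.9 MPa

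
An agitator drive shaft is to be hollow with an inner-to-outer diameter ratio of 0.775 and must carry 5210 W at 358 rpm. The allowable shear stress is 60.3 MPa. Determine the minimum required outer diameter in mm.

26.4 mm

ω = 2π·358/60 = 37.49 rad/s, so T = P/ω = 5210 / 37.49 = 139.0 N·m.
For a hollow shaft with d_i/d_o = 0.775: τ_max = 16T/(π d_o³ (1−k⁴)), so d_o = [16T/(π τ_allow (1−k⁴))]^(1/3) = [16·139.0/(π·6.03×10^7·0.6392)]^(1/3) = 0.02638 m.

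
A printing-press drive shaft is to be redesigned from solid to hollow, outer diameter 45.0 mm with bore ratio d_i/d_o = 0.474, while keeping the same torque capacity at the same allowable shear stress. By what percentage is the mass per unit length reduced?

19.7 %

Equal τ_max and T ⇒ the solid shaft needs d_s³ = d_o³(1−k⁴), so d_s = 45.0·(1−0.474⁴)^(1/3) = 44.23 mm.
Area ratio A_h/A_s = d_o²(1−k²)/d_s² = (1−k²)/(1−k⁴)^(2/3) = 0.8026.
Mass saving = 1 − 0.8026 = 19.7 %.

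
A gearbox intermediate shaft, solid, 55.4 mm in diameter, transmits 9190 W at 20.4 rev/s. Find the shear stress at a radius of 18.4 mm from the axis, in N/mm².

ω = 2π·20.4 = 128.2 rad/s, so T = P/ω = 9190 / 128.2 = 71.70 N·m.
J = πd⁴/32 = π(0.0554)⁴/32 = 9.248×10^-7 m⁴.
Shear stress varies linearly with radius: τ = T·r/J = 71.70 × 0.0184 / 9.248×10^-7 = 1.427×10^6 Pa.

1.43 N/mm²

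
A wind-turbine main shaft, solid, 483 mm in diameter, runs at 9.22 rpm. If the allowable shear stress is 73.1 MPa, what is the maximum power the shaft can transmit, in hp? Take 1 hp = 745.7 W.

J = πd⁴/32 = π(0.483)⁴/32 = 5.343×10^-3 m⁴.
T_max = τ_allow·J/r = 7.31×10^7 × 5.343×10^-3 / 0.241 = 1.617e6 N·m.
ω = 2π·9.22/60 = 0.9655 rad/s, so P_max = T_max·ω = 1.562×10^6 W.

2090 hp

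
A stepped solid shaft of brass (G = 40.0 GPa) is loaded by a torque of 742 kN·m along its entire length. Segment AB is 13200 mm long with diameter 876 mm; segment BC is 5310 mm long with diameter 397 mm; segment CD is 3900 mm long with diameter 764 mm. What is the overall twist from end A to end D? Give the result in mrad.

J_AB = π(0.876)⁴/32 = 0.0578 m⁴; J_BC = π(0.397)⁴/32 = 2.44×10^-3 m⁴; J_CD = π(0.764)⁴/32 = 0.0334 m⁴.
θ = (T/G)·Σ L_i/J_i = (742000/40.0×10⁹)·(13.2/0.0578 + 5.31/2.44×10^-3 + 3.90/0.0334) = 0.04679 rad.

46.8 mrad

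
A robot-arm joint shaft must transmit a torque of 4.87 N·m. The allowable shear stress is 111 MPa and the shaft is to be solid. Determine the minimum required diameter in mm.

6.07 mm

For a solid shaft τ_max = 16T/(πd³), so d = (16T/(π τ_allow))^(1/3) = (16·4.870/(π·1.11×10^8))^(1/3) = 0.006068 m.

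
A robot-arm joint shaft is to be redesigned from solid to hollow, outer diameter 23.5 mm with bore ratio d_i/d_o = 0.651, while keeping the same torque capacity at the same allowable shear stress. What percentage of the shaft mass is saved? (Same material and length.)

34.3 %

Equal τ_max and T ⇒ the solid shaft needs d_s³ = d_o³(1−k⁴), so d_s = 23.5·(1−0.651⁴)^(1/3) = 22.00 mm.
Area ratio A_h/A_s = d_o²(1−k²)/d_s² = (1−k²)/(1−k⁴)^(2/3) = 0.6575.
Mass saving = 1 − 0.6575 = 34.3 %.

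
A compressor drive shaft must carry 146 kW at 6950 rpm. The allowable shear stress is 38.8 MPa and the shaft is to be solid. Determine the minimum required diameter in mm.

ω = 2π·6950/60 = 727.8 rad/s, so T = P/ω = 146×10³ / 727.8 = 200.6 N·m.
For a solid shaft τ_max = 16T/(πd³), so d = (16T/(π τ_allow))^(1/3) = (16·200.6/(π·3.88×10^7))^(1/3) = 0.02975 m.

29.8 mm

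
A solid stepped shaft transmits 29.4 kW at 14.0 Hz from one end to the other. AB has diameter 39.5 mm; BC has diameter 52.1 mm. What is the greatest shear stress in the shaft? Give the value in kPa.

ω = 2π·14.0 = 87.96 rad/s, so T = P/ω = 29.4×10³ / 87.96 = 334.2 N·m.
Under the same torque, τ_max = 16T/(πd³) is largest where d is smallest — segment AB (d = 39.5 mm).
τ_max = 16·334.2/(π·(0.0395)³) = 2.762×10^7 Pa.

27600 kPa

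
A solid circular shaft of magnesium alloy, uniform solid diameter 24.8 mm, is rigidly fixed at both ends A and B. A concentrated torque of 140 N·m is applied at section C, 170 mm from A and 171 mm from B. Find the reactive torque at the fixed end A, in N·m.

70.2 N·m

With uniform GJ and both ends fixed, compatibility θ_AC = θ_CB gives T_A·a = T_B·b, together with T_A + T_B = T₀.
T_A = T₀·b/(a+b) = 140.0·171/341.0 = 70.21 N·m; T_B = 69.79 N·m.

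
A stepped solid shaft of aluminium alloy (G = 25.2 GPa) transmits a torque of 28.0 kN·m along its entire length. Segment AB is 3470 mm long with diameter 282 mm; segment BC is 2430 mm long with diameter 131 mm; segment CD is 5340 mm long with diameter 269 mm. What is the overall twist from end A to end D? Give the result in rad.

J_AB = π(0.282)⁴/32 = 6.21×10^-4 m⁴; J_BC = π(0.131)⁴/32 = 2.89×10^-5 m⁴; J_CD = π(0.269)⁴/32 = 5.14×10^-4 m⁴.
θ = (T/G)·Σ L_i/J_i = (28000/25.2×10⁹)·(3.47/6.21×10^-4 + 2.43/2.89×10^-5 + 5.34/5.14×10^-4) = 0.1111 rad.

0.111 rad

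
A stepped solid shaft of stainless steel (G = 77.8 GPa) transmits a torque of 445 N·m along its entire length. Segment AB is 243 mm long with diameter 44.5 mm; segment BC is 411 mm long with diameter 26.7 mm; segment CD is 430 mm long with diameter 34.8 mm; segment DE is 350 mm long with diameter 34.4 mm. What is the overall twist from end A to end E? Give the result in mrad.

J_AB = π(0.0445)⁴/32 = 3.85×10^-7 m⁴; J_BC = π(0.0267)⁴/32 = 4.99×10^-8 m⁴; J_CD = π(0.0348)⁴/32 = 1.44×10^-7 m⁴; J_DE = π(0.0344)⁴/32 = 1.37×10^-7 m⁴.
θ = (T/G)·Σ L_i/J_i = (445.0/77.8×10⁹)·(0.243/3.85×10^-7 + 0.411/4.99×10^-8 + 0.430/1.44×10^-7 + 0.350/1.37×10^-7) = 0.08237 rad.

82.4 mrad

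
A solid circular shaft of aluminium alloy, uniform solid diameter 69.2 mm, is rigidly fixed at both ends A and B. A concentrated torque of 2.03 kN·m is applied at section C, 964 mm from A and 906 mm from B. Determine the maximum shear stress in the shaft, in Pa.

With uniform GJ and both ends fixed, compatibility θ_AC = θ_CB gives T_A·a = T_B·b, together with T_A + T_B = T₀.
T_A = T₀·b/(a+b) = 2030·906/1870 = 983.5 N·m; T_B = 1046 N·m.
τ in each portion: τ_AC = 1.51×10^7 Pa, τ_CB = 1.61×10^7 Pa; maximum is in CB.
τ_max = T_CB·r/J = 1046·0.0346/2.25×10^-6 = 1.608×10^7 Pa.

1.61e7 Pa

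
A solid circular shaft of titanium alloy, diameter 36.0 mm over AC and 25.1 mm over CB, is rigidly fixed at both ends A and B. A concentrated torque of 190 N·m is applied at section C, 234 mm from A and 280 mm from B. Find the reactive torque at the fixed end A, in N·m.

159 N·m

Compatibility: T_A·a/J_AC = T_B·b/J_CB with T_A + T_B = T₀.
J_AC = 1.65×10^-7 m⁴, J_CB = 3.90×10^-8 m⁴, so T_A = T₀·(J_AC/a)/((J_AC/a)+(J_CB/b)) = 158.7 N·m, T_B = 31.33 N·m.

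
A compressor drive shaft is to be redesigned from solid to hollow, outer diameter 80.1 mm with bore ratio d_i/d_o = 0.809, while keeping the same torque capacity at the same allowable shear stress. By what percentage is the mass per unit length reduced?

Equal τ_max and T ⇒ the solid shaft needs d_s³ = d_o³(1−k⁴), so d_s = 80.1·(1−0.809⁴)^(1/3) = 66.48 mm.
Area ratio A_h/A_s = d_o²(1−k²)/d_s² = (1−k²)/(1−k⁴)^(2/3) = 0.5016.
Mass saving = 1 − 0.5016 = 49.8 %.

49.8 %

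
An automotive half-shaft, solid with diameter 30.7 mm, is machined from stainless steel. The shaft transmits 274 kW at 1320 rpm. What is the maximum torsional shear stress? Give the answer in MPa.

349 MPa

ω = 2π·1320/60 = 138.2 rad/s, so T = P/ω = 274×10³ / 138.2 = 1982 N·m.
J = πd⁴/32 = π(0.0307)⁴/32 = 8.721×10^-8 m⁴.
τ_max = T·r/J = 1982 × 0.0153 / 8.721×10^-8 = 3.489×10^8 Pa.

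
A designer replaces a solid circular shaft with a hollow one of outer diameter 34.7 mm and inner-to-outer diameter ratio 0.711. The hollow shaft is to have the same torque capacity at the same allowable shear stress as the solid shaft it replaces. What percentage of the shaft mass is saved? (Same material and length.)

39.8 %

Equal τ_max and T ⇒ the solid shaft needs d_s³ = d_o³(1−k⁴), so d_s = 34.7·(1−0.711⁴)^(1/3) = 31.45 mm.
Area ratio A_h/A_s = d_o²(1−k²)/d_s² = (1−k²)/(1−k⁴)^(2/3) = 0.6020.
Mass saving = 1 − 0.6020 = 39.8 %.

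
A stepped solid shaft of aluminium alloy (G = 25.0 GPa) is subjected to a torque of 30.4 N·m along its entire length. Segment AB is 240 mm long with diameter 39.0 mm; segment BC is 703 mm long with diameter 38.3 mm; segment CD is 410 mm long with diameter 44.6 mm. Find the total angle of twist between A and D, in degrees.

J_AB = π(0.0390)⁴/32 = 2.27×10^-7 m⁴; J_BC = π(0.0383)⁴/32 = 2.11×10^-7 m⁴; J_CD = π(0.0446)⁴/32 = 3.88×10^-7 m⁴.
θ = (T/G)·Σ L_i/J_i = (30.40/25.0×10⁹)·(0.240/2.27×10^-7 + 0.703/2.11×10^-7 + 0.410/3.88×10^-7) = 6.615×10^-3 rad.

0.379°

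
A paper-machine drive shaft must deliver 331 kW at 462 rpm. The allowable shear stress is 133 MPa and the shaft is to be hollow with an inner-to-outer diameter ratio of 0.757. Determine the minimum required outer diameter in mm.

ω = 2π·462/60 = 48.38 rad/s, so T = P/ω = 331×10³ / 48.38 = 6842 N·m.
For a hollow shaft with d_i/d_o = 0.757: τ_max = 16T/(π d_o³ (1−k⁴)), so d_o = [16T/(π τ_allow (1−k⁴))]^(1/3) = [16·6842/(π·1.33×10^8·0.6716)]^(1/3) = 0.07307 m.

73.1 mm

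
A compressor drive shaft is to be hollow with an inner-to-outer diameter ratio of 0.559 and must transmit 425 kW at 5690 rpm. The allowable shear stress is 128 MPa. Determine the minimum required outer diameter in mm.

31.6 mm

ω = 2π·5690/60 = 595.9 rad/s, so T = P/ω = 425×10³ / 595.9 = 713.3 N·m.
For a hollow shaft with d_i/d_o = 0.559: τ_max = 16T/(π d_o³ (1−k⁴)), so d_o = [16T/(π τ_allow (1−k⁴))]^(1/3) = [16·713.3/(π·1.28×10^8·0.9024)]^(1/3) = 0.03157 m.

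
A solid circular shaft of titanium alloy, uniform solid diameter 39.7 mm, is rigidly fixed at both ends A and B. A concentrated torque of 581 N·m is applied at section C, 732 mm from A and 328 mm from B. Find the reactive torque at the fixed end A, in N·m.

180 N·m

With uniform GJ and both ends fixed, compatibility θ_AC = θ_CB gives T_A·a = T_B·b, together with T_A + T_B = T₀.
T_A = T₀·b/(a+b) = 581.0·328/1060 = 179.8 N·m; T_B = 401.2 N·m.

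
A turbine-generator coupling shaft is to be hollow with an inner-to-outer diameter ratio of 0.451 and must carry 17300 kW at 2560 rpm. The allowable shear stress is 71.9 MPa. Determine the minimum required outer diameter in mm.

ω = 2π·2560/60 = 268.1 rad/s, so T = P/ω = 17300×10³ / 268.1 = 64530 N·m.
For a hollow shaft with d_i/d_o = 0.451: τ_max = 16T/(π d_o³ (1−k⁴)), so d_o = [16T/(π τ_allow (1−k⁴))]^(1/3) = [16·64530/(π·7.19×10^7·0.9586)]^(1/3) = 0.1683 m.

168 mm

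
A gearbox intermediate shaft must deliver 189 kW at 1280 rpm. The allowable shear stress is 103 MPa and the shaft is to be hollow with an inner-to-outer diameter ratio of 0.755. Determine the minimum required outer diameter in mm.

46.9 mm

ω = 2π·1280/60 = 134.0 rad/s, so T = P/ω = 189×10³ / 134.0 = 1410 N·m.
For a hollow shaft with d_i/d_o = 0.755: τ_max = 16T/(π d_o³ (1−k⁴)), so d_o = [16T/(π τ_allow (1−k⁴))]^(1/3) = [16·1410/(π·1.03×10^8·0.6751)]^(1/3) = 0.04692 m.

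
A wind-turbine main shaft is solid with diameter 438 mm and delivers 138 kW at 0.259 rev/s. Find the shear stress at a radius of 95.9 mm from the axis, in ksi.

ω = 2π·0.259 = 1.627 rad/s, so T = P/ω = 138×10³ / 1.627 = 84800 N·m.
J = πd⁴/32 = π(0.438)⁴/32 = 3.613×10^-3 m⁴.
Shear stress varies linearly with radius: τ = T·r/J = 84800 × 0.0959 / 3.613×10^-3 = 2.251×10^6 Pa.

0.326 ksi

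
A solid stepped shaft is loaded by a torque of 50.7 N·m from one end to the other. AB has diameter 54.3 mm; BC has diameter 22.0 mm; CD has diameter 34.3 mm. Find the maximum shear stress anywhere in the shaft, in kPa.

24200 kPa

Under the same torque, τ_max = 16T/(πd³) is largest where d is smallest — segment BC (d = 22.0 mm).
τ_max = 16·50.70/(π·(0.0220)³) = 2.425×10^7 Pa.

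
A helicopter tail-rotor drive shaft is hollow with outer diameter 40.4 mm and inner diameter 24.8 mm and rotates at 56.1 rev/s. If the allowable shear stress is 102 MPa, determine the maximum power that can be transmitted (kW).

399 kW

J = π(d_o⁴ − d_i⁴)/32 = π(0.0404⁴ − 0.0248⁴)/32 = 2.244×10^-7 m⁴.
T_max = τ_allow·J/r = 1.02×10^8 × 2.244×10^-7 / 0.0202 = 1133 N·m.
ω = 2π·56.1 = 352.5 rad/s, so P_max = T_max·ω = 3.994×10^5 W.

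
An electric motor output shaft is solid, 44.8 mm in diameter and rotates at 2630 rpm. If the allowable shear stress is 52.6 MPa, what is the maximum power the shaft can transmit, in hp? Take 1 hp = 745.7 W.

343 hp

J = πd⁴/32 = π(0.0448)⁴/32 = 3.955×10^-7 m⁴.
T_max = τ_allow·J/r = 5.26×10^7 × 3.955×10^-7 / 0.0224 = 928.6 N·m.
ω = 2π·2630/60 = 275.4 rad/s, so P_max = T_max·ω = 2.558×10^5 W.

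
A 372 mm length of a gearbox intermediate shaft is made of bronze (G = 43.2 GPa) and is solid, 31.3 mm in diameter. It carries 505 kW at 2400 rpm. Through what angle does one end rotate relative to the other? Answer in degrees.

ω = 2π·2400/60 = 251.3 rad/s, so T = P/ω = 505×10³ / 251.3 = 2009 N·m.
J = πd⁴/32 = π(0.0313)⁴/32 = 9.423×10^-8 m⁴.
θ = T·L/(G·J) = 2009 × 0.372 / (43.2×10⁹ × 9.423×10^-8) = 0.1836 rad.

10.5°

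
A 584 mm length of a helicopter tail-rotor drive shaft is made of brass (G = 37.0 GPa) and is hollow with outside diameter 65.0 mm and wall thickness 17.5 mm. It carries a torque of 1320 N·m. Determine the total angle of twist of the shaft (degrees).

0.714°

J = π(d_o⁴ − d_i⁴)/32 = π(0.0650⁴ − 0.0300⁴)/32 = 1.673×10^-6 m⁴.
θ = T·L/(G·J) = 1320 × 0.584 / (37.0×10⁹ × 1.673×10^-6) = 0.01245 rad.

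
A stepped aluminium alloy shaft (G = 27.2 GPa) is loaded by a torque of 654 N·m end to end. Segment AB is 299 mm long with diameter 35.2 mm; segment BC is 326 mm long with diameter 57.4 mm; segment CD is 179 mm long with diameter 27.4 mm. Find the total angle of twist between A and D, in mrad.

J_AB = π(0.0352)⁴/32 = 1.51×10^-7 m⁴; J_BC = π(0.0574)⁴/32 = 1.07×10^-6 m⁴; J_CD = π(0.0274)⁴/32 = 5.53×10^-8 m⁴.
θ = (T/G)·Σ L_i/J_i = (654.0/27.2×10⁹)·(0.299/1.51×10^-7 + 0.326/1.07×10^-6 + 0.179/5.53×10^-8) = 0.1328 rad.

133 mrad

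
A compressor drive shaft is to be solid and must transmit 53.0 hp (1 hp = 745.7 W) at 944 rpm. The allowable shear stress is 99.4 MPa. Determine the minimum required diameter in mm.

27.4 mm

ω = 2π·944/60 = 98.86 rad/s, so T = P/ω = 53.0×745.7 / 98.86 = 399.8 N·m.
For a solid shaft τ_max = 16T/(πd³), so d = (16T/(π τ_allow))^(1/3) = (16·399.8/(π·9.94×10^7))^(1/3) = 0.02736 m.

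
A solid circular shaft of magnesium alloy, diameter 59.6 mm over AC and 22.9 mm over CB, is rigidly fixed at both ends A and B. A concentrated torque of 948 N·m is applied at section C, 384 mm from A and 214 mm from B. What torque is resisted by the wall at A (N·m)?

912 N·m

Compatibility: T_A·a/J_AC = T_B·b/J_CB with T_A + T_B = T₀.
J_AC = 1.24×10^-6 m⁴, J_CB = 2.70×10^-8 m⁴, so T_A = T₀·(J_AC/a)/((J_AC/a)+(J_CB/b)) = 912.3 N·m, T_B = 35.68 N·m.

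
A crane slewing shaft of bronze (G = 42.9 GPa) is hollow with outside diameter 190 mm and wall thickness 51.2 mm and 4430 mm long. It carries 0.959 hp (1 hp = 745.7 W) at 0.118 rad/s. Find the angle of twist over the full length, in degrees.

0.294°

ω = 0.118 rad/s, so T = P/ω = 0.959×745.7 / 0.1180 = 6060 N·m.
J = π(d_o⁴ − d_i⁴)/32 = π(0.190⁴ − 0.0876⁴)/32 = 1.222×10^-4 m⁴.
θ = T·L/(G·J) = 6060 × 4.43 / (42.9×10⁹ × 1.222×10^-4) = 5.123×10^-3 rad.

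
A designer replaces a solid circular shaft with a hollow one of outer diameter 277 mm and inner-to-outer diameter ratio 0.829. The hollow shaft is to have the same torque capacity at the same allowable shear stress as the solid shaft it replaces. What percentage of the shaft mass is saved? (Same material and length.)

Equal τ_max and T ⇒ the solid shaft needs d_s³ = d_o³(1−k⁴), so d_s = 277·(1−0.829⁴)^(1/3) = 223.8 mm.
Area ratio A_h/A_s = d_o²(1−k²)/d_s² = (1−k²)/(1−k⁴)^(2/3) = 0.4789.
Mass saving = 1 − 0.4789 = 52.1 %.

52.1 %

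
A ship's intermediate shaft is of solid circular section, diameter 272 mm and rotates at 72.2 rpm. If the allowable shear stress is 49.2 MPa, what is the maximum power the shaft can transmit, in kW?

J = πd⁴/32 = π(0.272)⁴/32 = 5.374×10^-4 m⁴.
T_max = τ_allow·J/r = 4.92×10^7 × 5.374×10^-4 / 0.136 = 194400 N·m.
ω = 2π·72.2/60 = 7.561 rad/s, so P_max = T_max·ω = 1.470×10^6 W.

1470 kW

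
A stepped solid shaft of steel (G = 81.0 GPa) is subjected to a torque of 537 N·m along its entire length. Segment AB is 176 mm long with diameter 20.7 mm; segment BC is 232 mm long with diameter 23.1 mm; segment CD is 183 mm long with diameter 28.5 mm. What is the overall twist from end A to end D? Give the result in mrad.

138 mrad

J_AB = π(0.0207)⁴/32 = 1.80×10^-8 m⁴; J_BC = π(0.0231)⁴/32 = 2.80×10^-8 m⁴; J_CD = π(0.0285)⁴/32 = 6.48×10^-8 m⁴.
θ = (T/G)·Σ L_i/J_i = (537.0/81.0×10⁹)·(0.176/1.80×10^-8 + 0.232/2.80×10^-8 + 0.183/6.48×10^-8) = 0.1385 rad.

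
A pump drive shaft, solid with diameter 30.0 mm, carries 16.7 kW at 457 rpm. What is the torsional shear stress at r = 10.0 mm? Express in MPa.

43.9 MPa

ω = 2π·457/60 = 47.86 rad/s, so T = P/ω = 16.7×10³ / 47.86 = 349.0 N·m.
J = πd⁴/32 = π(0.0300)⁴/32 = 7.952×10^-8 m⁴.
Shear stress varies linearly with radius: τ = T·r/J = 349.0 × 0.0100 / 7.952×10^-8 = 4.388×10^7 Pa.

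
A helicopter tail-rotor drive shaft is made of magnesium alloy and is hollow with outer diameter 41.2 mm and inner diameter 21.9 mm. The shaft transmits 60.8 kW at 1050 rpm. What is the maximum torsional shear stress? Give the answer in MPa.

43.8 MPa

ω = 2π·1050/60 = 110.0 rad/s, so T = P/ω = 60.8×10³ / 110.0 = 552.9 N·m.
J = π(d_o⁴ − d_i⁴)/32 = π(0.0412⁴ − 0.0219⁴)/32 = 2.603×10^-7 m⁴.
τ_max = T·r/J = 552.9 × 0.0206 / 2.603×10^-7 = 4.376×10^7 Pa.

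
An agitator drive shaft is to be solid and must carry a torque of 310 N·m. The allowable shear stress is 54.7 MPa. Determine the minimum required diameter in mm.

For a solid shaft τ_max = 16T/(πd³), so d = (16T/(π τ_allow))^(1/3) = (16·310.0/(π·5.47×10^7))^(1/3) = 0.03067 m.

30.7 mm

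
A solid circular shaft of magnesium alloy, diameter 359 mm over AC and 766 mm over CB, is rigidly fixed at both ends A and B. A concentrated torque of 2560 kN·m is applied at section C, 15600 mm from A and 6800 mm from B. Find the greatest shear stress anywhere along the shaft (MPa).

Compatibility: T_A·a/J_AC = T_B·b/J_CB with T_A + T_B = T₀.
J_AC = 1.63×10^-3 m⁴, J_CB = 0.0338 m⁴, so T_A = T₀·(J_AC/a)/((J_AC/a)+(J_CB/b)) = 52730 N·m, T_B = 2.507e6 N·m.
τ in each portion: τ_AC = 5.80×10^6 Pa, τ_CB = 2.84×10^7 Pa; maximum is in CB.
τ_max = T_CB·r/J = 2.507e6·0.383/0.0338 = 2.841×10^7 Pa.

28.4 MPa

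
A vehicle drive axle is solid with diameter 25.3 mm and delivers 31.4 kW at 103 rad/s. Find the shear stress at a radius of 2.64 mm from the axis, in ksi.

ω = 103 rad/s, so T = P/ω = 31.4×10³ / 103.0 = 304.9 N·m.
J = πd⁴/32 = π(0.0253)⁴/32 = 4.022×10^-8 m⁴.
Shear stress varies linearly with radius: τ = T·r/J = 304.9 × 0.00264 / 4.022×10^-8 = 2.001×10^7 Pa.

2.90 ksi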